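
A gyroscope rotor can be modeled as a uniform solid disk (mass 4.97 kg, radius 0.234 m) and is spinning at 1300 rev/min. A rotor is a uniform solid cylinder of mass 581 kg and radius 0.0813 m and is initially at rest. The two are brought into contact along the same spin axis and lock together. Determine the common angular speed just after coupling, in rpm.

The coupling torques are internal; angular momentum about the shared axis is conserved.
Moments of inertia: I_A = ½(4.97)(0.234)² = 0.1361 kg·m²; I_B = ½(581)(0.0813)² = 1.920 kg·m².
Taking A's sense as positive: L = (0.1361)(1300) = 176.9 kg·m²·rpm.
Combined I = 0.1361 + 1.920 = 2.056 kg·m².
ω_f = L / I = 176.9 / 2.056 = 86.03 rpm.

|ω_f| ≈ 86.0 rpm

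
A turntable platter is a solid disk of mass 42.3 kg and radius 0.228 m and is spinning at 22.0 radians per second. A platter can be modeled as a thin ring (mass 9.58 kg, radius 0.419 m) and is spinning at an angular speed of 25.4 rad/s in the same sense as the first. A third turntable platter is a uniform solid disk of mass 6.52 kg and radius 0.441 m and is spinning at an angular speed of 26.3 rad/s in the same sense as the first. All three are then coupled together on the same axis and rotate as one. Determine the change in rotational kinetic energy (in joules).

ΔKE ≈ -5.14 J

No external torque acts about the common axis, so total angular momentum is conserved.
Moments of inertia: I_A = ½(42.3)(0.228)² = 1.099 kg·m²; I_B = (9.58)(0.419)² = 1.682 kg·m²; I_C = ½(6.52)(0.441)² = 0.6340 kg·m².
Taking A's sense as positive: L = (1.099)(22.0) + (1.682)(25.4) + (0.6340)(26.3) = 83.58 kg·m²·rad/s.
Combined I = 1.099 + 1.682 + 0.6340 = 3.415 kg·m².
ω_f = L / I = 83.58 / 3.415 = 24.47 rad/s.
KE_i = ½ΣIω² = 1028 J; KE_f = ½(3.415)(24.47)² = 1023 J.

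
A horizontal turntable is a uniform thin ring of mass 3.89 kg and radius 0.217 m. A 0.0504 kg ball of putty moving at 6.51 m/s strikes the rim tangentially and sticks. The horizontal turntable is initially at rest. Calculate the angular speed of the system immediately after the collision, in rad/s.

About the axle the impulsive forces during the collision are internal, so angular momentum about that axis is conserved.
I_p = (3.89)(0.217)² = 0.1832 kg·m². Taking the sense of the ball of putty's angular momentum as positive, L_{ball} = m v R = (0.0504)(6.51)(0.217) = 0.07120 kg·m²/s.
L_i = 0 + 0.07120 = 0.07120 kg·m²/s.
After sticking, I_f = I_p + m R² = 0.1832 + (0.0504)(0.217)² = 0.1855 kg·m².
ω_f = L_i / I_f = 0.07120 / 0.1855 = 0.3837 rad/s.

|ω_f| ≈ 0.384 rad/s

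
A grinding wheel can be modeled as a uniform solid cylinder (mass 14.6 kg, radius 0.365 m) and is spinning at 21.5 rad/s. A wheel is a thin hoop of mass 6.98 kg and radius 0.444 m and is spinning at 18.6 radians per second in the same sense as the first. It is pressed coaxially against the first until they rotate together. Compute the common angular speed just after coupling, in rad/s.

The coupling torques are internal; angular momentum about the shared axis is conserved.
Moments of inertia: I_A = ½(14.6)(0.365)² = 0.9725 kg·m²; I_B = (6.98)(0.444)² = 1.376 kg·m².
Taking A's sense as positive: L = (0.9725)(21.5) + (1.376)(18.6) = 46.50 kg·m²·rad/s.
Combined I = 0.9725 + 1.376 = 2.349 kg·m².
ω_f = L / I = 46.50 / 2.349 = 19.80 rad/s.

|ω_f| ≈ 19.8 rad/s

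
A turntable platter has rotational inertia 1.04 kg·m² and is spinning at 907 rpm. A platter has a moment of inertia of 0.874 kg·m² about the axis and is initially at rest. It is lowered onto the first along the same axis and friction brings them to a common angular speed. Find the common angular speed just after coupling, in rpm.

No external torque acts about the common axis, so total angular momentum is conserved.
Taking A's sense as positive: L = (1.040)(907) = 943.3 kg·m²·rpm.
Combined I = 1.040 + 0.8740 = 1.914 kg·m².
ω_f = L / I = 943.3 / 1.914 = 492.8 rpm.

|ω_f| ≈ 493 rpm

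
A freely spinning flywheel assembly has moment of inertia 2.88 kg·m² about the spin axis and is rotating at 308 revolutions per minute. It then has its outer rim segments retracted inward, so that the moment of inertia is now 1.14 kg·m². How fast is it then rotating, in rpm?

ω₂ ≈ 778 rpm

Angular momentum about the spin axis is conserved since the torque about it is zero.
ω₂ = I₁ω₁ / I₂ = (2.880)(308 rpm) / (1.140) = 778.1 rpm.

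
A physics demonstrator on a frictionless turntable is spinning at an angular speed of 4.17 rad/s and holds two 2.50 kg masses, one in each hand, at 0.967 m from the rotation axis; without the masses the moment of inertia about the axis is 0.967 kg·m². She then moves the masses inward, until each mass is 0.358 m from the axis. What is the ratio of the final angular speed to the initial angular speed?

No external torque acts about the spin axis, so angular momentum is conserved.
I₁ = 0.967 + 2(2.50)(0.967)² = 5.642 kg·m²; I₂ = 0.967 + 2(2.50)(0.358)² = 1.608 kg·m².
ω₂/ω₁ = I₁/I₂ = 5.642 / 1.608 = 3.509.

ω₂/ω₁ ≈ 3.51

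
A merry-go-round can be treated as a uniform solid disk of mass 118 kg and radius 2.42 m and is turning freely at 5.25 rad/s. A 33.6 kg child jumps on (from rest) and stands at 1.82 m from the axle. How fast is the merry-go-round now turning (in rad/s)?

No external torque acts about the axle; L_before = L_after.
I_p = ½(118)(2.42)² = 345.5 kg·m².
Added inertia Σmr² = (33.6)(1.82)² = 111.3 kg·m²; I_f = 345.5 + 111.3 = 456.8 kg·m².
ω_f = I_p ω_i / I_f = (345.5)(5.25) / 456.8 = 3.971 rad/s.

ω_f ≈ 3.97 rad/s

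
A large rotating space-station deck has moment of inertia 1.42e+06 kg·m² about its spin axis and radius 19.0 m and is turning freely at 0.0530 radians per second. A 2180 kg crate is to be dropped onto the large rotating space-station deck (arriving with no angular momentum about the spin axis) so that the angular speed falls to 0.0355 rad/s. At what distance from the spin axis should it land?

r ≈ 17.9 m

The added mass arrives with no angular momentum about the spin axis, and any external torque about the spin axis is negligible, so the system's angular momentum is conserved.
I_p ω_i = (I_p + m r²) ω_f ⇒ m r² = I_p(ω_i/ω_f − 1) = 1.420e+06(0.0530/0.0355 − 1) = 7.000e+05 kg·m².
r = √(7.000e+05/2180) = 17.92 m.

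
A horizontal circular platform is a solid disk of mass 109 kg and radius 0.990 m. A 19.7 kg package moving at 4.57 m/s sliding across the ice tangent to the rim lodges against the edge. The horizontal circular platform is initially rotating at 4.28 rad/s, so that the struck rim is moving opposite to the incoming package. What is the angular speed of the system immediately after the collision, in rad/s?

|ω_f| ≈ 1.92 rad/s

The axle reaction passes through the central axle and exerts no torque about it; angular momentum about the central axle is conserved through the impact.
I_p = ½(109)(0.990)² = 53.42 kg·m². Taking the sense of the package's angular momentum as positive, L_{package} = m v R = (19.7)(4.57)(0.990) = 89.13 kg·m²/s.
L_i = −I_p ω_p + m v R = −(53.42)(4.28) + 89.13 = -139.5 kg·m²/s.
After sticking, I_f = I_p + m R² = 53.42 + (19.7)(0.990)² = 72.72 kg·m².
ω_f = L_i / I_f = -139.5 / 72.72 = -1.918 rad/s.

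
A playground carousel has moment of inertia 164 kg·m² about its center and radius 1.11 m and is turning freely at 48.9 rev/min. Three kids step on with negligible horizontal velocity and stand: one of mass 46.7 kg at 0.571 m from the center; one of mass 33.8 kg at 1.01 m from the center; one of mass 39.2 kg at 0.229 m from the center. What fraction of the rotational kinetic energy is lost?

No external torque acts about the center; L_before = L_after.
Added inertia Σmr² = (46.7)(0.571)² + (33.8)(1.01)² + (39.2)(0.229)² = 51.76 kg·m²; I_f = 164.0 + 51.76 = 215.8 kg·m².
ω_f = I_p ω_i / I_f = (164.0)(48.9) / 215.8 = 37.17 rpm.
KE_i = ½(164.0)(5.121 rad/s)² = 2150 J; KE_f = ½(215.8)(3.892)² = 1634 J.
Fraction lost = 0.2399.

fraction ≈ 0.240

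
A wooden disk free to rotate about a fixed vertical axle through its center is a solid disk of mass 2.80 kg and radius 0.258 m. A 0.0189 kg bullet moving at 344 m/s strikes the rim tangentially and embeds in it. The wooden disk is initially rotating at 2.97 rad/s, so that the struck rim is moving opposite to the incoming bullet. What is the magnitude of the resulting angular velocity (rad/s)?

|ω_f| ≈ 14.8 rad/s

About the axle the impulsive forces during the collision are internal, so angular momentum about that axis is conserved.
I_p = ½(2.80)(0.258)² = 0.09319 kg·m². Taking the sense of the bullet's angular momentum as positive, L_{bullet} = m v R = (0.0189)(344)(0.258) = 1.677 kg·m²/s.
L_i = −I_p ω_p + m v R = −(0.09319)(2.97) + 1.677 = 1.401 kg·m²/s.
After sticking, I_f = I_p + m R² = 0.09319 + (0.0189)(0.258)² = 0.09445 kg·m².
ω_f = L_i / I_f = 1.401 / 0.09445 = 14.83 rad/s.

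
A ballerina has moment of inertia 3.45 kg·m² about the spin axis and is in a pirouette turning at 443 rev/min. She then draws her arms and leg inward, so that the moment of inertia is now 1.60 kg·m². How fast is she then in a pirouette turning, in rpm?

No external torque acts about the spin axis, so angular momentum is conserved.
ω₂ = I₁ω₁ / I₂ = (3.450)(443 rpm) / (1.600) = 955.2 rpm.

ω₂ ≈ 955 rpm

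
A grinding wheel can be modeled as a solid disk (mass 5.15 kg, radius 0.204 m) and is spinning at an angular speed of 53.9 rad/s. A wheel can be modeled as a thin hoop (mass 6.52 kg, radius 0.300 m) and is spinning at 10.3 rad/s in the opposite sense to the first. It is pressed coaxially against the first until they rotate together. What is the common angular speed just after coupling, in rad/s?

No external torque acts about the common axis, so total angular momentum is conserved.
Moments of inertia: I_A = ½(5.15)(0.204)² = 0.1072 kg·m²; I_B = (6.52)(0.300)² = 0.5868 kg·m².
Taking A's sense as positive: L = (0.1072)(53.9) − (0.5868)(10.3) = -0.2681 kg·m²·rad/s.
Combined I = 0.1072 + 0.5868 = 0.6940 kg·m².
ω_f = L / I = -0.2681 / 0.6940 = -0.3863 rad/s.

|ω_f| ≈ 0.386 rad/s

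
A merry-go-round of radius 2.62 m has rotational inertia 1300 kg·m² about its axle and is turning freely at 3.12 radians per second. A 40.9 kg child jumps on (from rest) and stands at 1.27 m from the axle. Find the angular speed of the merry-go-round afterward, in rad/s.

ω_f ≈ 2.97 rad/s

The added mass arrives with no angular momentum about the axle, and any external torque about the axle is negligible, so the system's angular momentum is conserved.
Added inertia Σmr² = (40.9)(1.27)² = 65.97 kg·m²; I_f = 1300 + 65.97 = 1366 kg·m².
ω_f = I_p ω_i / I_f = (1300)(3.12) / 1366 = 2.969 rad/s.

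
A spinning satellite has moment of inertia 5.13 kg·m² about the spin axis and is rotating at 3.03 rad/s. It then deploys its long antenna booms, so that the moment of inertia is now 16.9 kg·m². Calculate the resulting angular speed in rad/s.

With no external torque about the axis, L is conserved: I₁ω₁ = I₂ω₂.
ω₂ = I₁ω₁ / I₂ = (5.130)(3.03 rad/s) / (16.90) = 0.9198 rad/s.

ω₂ ≈ 0.920 rad/s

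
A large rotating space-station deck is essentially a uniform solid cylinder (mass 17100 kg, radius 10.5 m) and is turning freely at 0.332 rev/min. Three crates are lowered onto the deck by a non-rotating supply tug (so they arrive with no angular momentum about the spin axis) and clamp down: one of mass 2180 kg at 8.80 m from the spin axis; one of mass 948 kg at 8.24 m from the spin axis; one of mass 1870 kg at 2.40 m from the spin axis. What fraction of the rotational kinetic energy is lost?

fraction ≈ 0.206

No external torque acts about the spin axis; L_before = L_after.
I_p = ½(17100)(10.5)² = 9.426e+05 kg·m².
Added inertia Σmr² = (2180)(8.80)² + (948)(8.24)² + (1870)(2.40)² = 2.440e+05 kg·m²; I_f = 9.426e+05 + 2.440e+05 = 1.187e+06 kg·m².
ω_f = I_p ω_i / I_f = (9.426e+05)(0.332) / 1.187e+06 = 0.2637 rpm.
KE_i = ½(9.426e+05)(0.03477 rad/s)² = 569.7 J; KE_f = ½(1.187e+06)(0.02762)² = 452.6 J.
Fraction lost = 0.2056.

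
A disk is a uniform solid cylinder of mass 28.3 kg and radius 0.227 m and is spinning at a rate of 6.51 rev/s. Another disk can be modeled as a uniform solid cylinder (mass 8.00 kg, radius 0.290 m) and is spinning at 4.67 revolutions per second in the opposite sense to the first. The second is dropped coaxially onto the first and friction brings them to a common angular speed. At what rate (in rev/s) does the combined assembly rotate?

|ω_f| ≈ 2.98 rev/s

The coupling torques are internal; angular momentum about the shared axis is conserved.
Moments of inertia: I_A = ½(28.3)(0.227)² = 0.7291 kg·m²; I_B = ½(8.00)(0.290)² = 0.3364 kg·m².
Taking A's sense as positive: L = (0.7291)(6.51) − (0.3364)(4.67) = 3.176 kg·m²·rev/s.
Combined I = 0.7291 + 0.3364 = 1.066 kg·m².
ω_f = L / I = 3.176 / 1.066 = 2.980 rev/s.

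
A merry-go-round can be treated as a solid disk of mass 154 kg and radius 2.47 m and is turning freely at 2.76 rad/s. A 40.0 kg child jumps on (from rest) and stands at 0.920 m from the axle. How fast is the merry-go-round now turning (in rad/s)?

The added mass arrives with no angular momentum about the axle, and any external torque about the axle is negligible, so the system's angular momentum is conserved.
I_p = ½(154)(2.47)² = 469.8 kg·m².
Added inertia Σmr² = (40.0)(0.920)² = 33.86 kg·m²; I_f = 469.8 + 33.86 = 503.6 kg·m².
ω_f = I_p ω_i / I_f = (469.8)(2.76) / 503.6 = 2.574 rad/s.

ω_f ≈ 2.57 rad/s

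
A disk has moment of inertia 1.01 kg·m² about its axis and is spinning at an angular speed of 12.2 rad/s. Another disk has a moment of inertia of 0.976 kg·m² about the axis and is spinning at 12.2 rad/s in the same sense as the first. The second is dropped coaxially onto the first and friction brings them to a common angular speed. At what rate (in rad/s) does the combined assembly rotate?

|ω_f| ≈ 12.2 rad/s

The coupling torques are internal; angular momentum about the shared axis is conserved.
Taking A's sense as positive: L = (1.010)(12.2) + (0.9760)(12.2) = 24.23 kg·m²·rad/s.
Combined I = 1.010 + 0.9760 = 1.986 kg·m².
ω_f = L / I = 24.23 / 1.986 = 12.20 rad/s.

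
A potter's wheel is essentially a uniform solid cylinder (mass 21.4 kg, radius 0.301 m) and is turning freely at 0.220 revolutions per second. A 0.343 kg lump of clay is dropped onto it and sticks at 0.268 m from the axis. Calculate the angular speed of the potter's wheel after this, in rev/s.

ω_f ≈ 0.215 rev/s

The added mass arrives with no angular momentum about the axis, and any external torque about the axis is negligible, so the system's angular momentum is conserved.
I_p = ½(21.4)(0.301)² = 0.9694 kg·m².
Added inertia Σmr² = (0.343)(0.268)² = 0.02464 kg·m²; I_f = 0.9694 + 0.02464 = 0.9941 kg·m².
ω_f = I_p ω_i / I_f = (0.9694)(0.220) / 0.9941 = 0.2145 rev/s.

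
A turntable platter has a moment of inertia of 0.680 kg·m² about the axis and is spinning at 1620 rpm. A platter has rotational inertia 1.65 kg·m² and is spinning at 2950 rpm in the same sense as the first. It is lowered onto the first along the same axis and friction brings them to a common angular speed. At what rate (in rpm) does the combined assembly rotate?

|ω_f| ≈ 2560 rpm

The coupling torques are internal; angular momentum about the shared axis is conserved.
Taking A's sense as positive: L = (0.6800)(1620) + (1.650)(2950) = 5969 kg·m²·rpm.
Combined I = 0.6800 + 1.650 = 2.330 kg·m².
ω_f = L / I = 5969 / 2.330 = 2562 rpm.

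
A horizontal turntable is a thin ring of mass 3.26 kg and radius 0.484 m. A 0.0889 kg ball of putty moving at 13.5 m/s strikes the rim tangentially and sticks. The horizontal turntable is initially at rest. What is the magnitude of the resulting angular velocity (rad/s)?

About the axle the impulsive forces during the collision are internal, so angular momentum about that axis is conserved.
I_p = (3.26)(0.484)² = 0.7637 kg·m². Taking the sense of the ball of putty's angular momentum as positive, L_{ball} = m v R = (0.0889)(13.5)(0.484) = 0.5809 kg·m²/s.
L_i = 0 + 0.5809 = 0.5809 kg·m²/s.
After sticking, I_f = I_p + m R² = 0.7637 + (0.0889)(0.484)² = 0.7845 kg·m².
ω_f = L_i / I_f = 0.5809 / 0.7845 = 0.7404 rad/s.

|ω_f| ≈ 0.740 rad/s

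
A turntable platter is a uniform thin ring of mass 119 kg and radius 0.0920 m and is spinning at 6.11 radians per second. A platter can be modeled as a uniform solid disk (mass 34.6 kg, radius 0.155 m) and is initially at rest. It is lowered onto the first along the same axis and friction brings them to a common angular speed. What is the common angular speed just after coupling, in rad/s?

The coupling torques are internal; angular momentum about the shared axis is conserved.
Moments of inertia: I_A = (119)(0.0920)² = 1.007 kg·m²; I_B = ½(34.6)(0.155)² = 0.4156 kg·m².
Taking A's sense as positive: L = (1.007)(6.11) = 6.154 kg·m²·rad/s.
Combined I = 1.007 + 0.4156 = 1.423 kg·m².
ω_f = L / I = 6.154 / 1.423 = 4.325 rad/s.

|ω_f| ≈ 4.33 rad/s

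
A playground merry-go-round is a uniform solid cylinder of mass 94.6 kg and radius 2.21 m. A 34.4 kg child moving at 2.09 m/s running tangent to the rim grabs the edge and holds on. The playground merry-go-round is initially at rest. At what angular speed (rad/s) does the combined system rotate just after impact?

About the axle the impulsive forces during the collision are internal, so angular momentum about that axis is conserved.
I_p = ½(94.6)(2.21)² = 231.0 kg·m². Taking the sense of the child's angular momentum as positive, L_{child} = m v R = (34.4)(2.09)(2.21) = 158.9 kg·m²/s.
L_i = 0 + 158.9 = 158.9 kg·m²/s.
After sticking, I_f = I_p + m R² = 231.0 + (34.4)(2.21)² = 399.0 kg·m².
ω_f = L_i / I_f = 158.9 / 399.0 = 0.3982 rad/s.

|ω_f| ≈ 0.398 rad/s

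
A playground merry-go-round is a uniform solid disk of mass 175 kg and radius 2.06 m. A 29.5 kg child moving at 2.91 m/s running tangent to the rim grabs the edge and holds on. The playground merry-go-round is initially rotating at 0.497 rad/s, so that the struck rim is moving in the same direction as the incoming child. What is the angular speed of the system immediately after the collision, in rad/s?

|ω_f| ≈ 0.728 rad/s

The axle reaction passes through the axle and exerts no torque about it; angular momentum about the axle is conserved through the impact.
I_p = ½(175)(2.06)² = 371.3 kg·m². Taking the sense of the child's angular momentum as positive, L_{child} = m v R = (29.5)(2.91)(2.06) = 176.8 kg·m²/s.
L_i = +I_p ω_p + m v R = +(371.3)(0.497) + 176.8 = 361.4 kg·m²/s.
After sticking, I_f = I_p + m R² = 371.3 + (29.5)(2.06)² = 496.5 kg·m².
ω_f = L_i / I_f = 361.4 / 496.5 = 0.7279 rad/s.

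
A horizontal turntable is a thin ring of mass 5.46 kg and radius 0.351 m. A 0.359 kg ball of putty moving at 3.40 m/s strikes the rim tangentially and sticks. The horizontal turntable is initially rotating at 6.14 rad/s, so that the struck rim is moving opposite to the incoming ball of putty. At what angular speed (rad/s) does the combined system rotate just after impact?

|ω_f| ≈ 5.16 rad/s

The axle reaction passes through the axle and exerts no torque about it; angular momentum about the axle is conserved through the impact.
I_p = (5.46)(0.351)² = 0.6727 kg·m². Taking the sense of the ball of putty's angular momentum as positive, L_{ball} = m v R = (0.359)(3.40)(0.351) = 0.4284 kg·m²/s.
L_i = −I_p ω_p + m v R = −(0.6727)(6.14) + 0.4284 = -3.702 kg·m²/s.
After sticking, I_f = I_p + m R² = 0.6727 + (0.359)(0.351)² = 0.7169 kg·m².
ω_f = L_i / I_f = -3.702 / 0.7169 = -5.164 rad/s.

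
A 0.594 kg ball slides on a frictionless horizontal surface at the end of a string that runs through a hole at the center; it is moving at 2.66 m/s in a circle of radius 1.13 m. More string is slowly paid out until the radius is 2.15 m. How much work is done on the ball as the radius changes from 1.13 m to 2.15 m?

W ≈ -1.52 J

Central (radial) force ⇒ zero torque about the center ⇒ m v r is constant.
v₂ = v₁ r₁ / r₂ = (2.66)(1.13) / (2.15) = 1.398 m/s.
W = ΔKE = ½m(v₂² − v₁²) = -1.521 J.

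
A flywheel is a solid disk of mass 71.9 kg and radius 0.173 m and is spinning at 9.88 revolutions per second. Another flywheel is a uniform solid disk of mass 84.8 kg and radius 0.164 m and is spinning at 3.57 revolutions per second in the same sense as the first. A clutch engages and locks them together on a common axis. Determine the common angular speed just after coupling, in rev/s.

No external torque acts about the common axis, so total angular momentum is conserved.
Moments of inertia: I_A = ½(71.9)(0.173)² = 1.076 kg·m²; I_B = ½(84.8)(0.164)² = 1.140 kg·m².
Taking A's sense as positive: L = (1.076)(9.88) + (1.140)(3.57) = 14.70 kg·m²·rev/s.
Combined I = 1.076 + 1.140 = 2.216 kg·m².
ω_f = L / I = 14.70 / 2.216 = 6.633 rev/s.

|ω_f| ≈ 6.63 rev/s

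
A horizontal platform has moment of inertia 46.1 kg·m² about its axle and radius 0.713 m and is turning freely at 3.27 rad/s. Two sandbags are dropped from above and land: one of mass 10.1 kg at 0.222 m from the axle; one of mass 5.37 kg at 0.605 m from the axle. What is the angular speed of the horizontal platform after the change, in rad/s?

ω_f ≈ 3.10 rad/s

No external torque acts about the axle; L_before = L_after.
Added inertia Σmr² = (10.1)(0.222)² + (5.37)(0.605)² = 2.463 kg·m²; I_f = 46.10 + 2.463 = 48.56 kg·m².
ω_f = I_p ω_i / I_f = (46.10)(3.27) / 48.56 = 3.104 rad/s.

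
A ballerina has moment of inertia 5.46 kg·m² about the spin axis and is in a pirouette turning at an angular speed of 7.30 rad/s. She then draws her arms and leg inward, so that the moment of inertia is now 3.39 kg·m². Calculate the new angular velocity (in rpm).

Angular momentum about the spin axis is conserved since the torque about it is zero.
ω₂ = I₁ω₁ / I₂ = (5.460)(7.30 rad/s) / (3.390) = 11.76 rad/s = 112.3 rpm.

ω₂ ≈ 112 rpm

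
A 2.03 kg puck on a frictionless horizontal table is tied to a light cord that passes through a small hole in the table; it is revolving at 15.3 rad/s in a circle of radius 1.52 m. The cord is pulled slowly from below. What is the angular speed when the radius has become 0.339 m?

The constraining force is radial, so m r² ω about the center is conserved.
ω₂ = ω₁ (r₁/r₂)² = (15.3)(1.52/0.339)² = 307.6 rad/s.

ω₂ ≈ 308 rad/s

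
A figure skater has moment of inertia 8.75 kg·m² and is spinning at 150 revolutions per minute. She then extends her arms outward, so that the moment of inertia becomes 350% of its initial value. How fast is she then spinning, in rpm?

No external torque acts about the spin axis, so angular momentum is conserved.
I₂ = 3.50 × 8.75 = 30.62 kg·m².
ω₂ = I₁ω₁ / I₂ = (8.750)(150 rpm) / (30.62) = 42.86 rpm.

ω₂ ≈ 42.9 rpm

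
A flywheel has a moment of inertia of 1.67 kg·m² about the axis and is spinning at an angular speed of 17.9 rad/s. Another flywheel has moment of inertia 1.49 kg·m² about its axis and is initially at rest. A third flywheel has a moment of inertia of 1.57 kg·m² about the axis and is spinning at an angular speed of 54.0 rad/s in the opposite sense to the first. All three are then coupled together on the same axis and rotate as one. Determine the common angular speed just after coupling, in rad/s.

|ω_f| ≈ 11.6 rad/s

The coupling torques are internal; angular momentum about the shared axis is conserved.
Taking A's sense as positive: L = (1.670)(17.9) − (1.570)(54.0) = -54.89 kg·m²·rad/s.
Combined I = 1.670 + 1.490 + 1.570 = 4.730 kg·m².
ω_f = L / I = -54.89 / 4.730 = -11.60 rad/s.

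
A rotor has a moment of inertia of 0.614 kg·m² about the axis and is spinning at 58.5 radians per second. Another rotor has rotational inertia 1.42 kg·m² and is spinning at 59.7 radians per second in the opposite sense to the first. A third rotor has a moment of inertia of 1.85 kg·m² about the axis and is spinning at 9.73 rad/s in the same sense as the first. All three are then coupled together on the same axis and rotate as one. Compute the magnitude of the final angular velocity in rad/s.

No external torque acts about the common axis, so total angular momentum is conserved.
Taking A's sense as positive: L = (0.6140)(58.5) − (1.420)(59.7) + (1.850)(9.73) = -30.85 kg·m²·rad/s.
Combined I = 0.6140 + 1.420 + 1.850 = 3.884 kg·m².
ω_f = L / I = -30.85 / 3.884 = -7.944 rad/s.

|ω_f| ≈ 7.94 rad/s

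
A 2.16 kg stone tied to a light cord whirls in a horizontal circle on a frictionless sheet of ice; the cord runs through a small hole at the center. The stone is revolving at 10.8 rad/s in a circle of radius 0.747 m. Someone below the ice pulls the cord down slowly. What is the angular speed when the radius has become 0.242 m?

ω₂ ≈ 103 rad/s

The constraining force is radial, so m r² ω about the center is conserved.
ω₂ = ω₁ (r₁/r₂)² = (10.8)(0.747/0.242)² = 102.9 rad/s.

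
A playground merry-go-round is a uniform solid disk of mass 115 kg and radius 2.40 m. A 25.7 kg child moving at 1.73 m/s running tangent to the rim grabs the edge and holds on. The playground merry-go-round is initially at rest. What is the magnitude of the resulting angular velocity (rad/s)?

|ω_f| ≈ 0.223 rad/s

About the axle the impulsive forces during the collision are internal, so angular momentum about that axis is conserved.
I_p = ½(115)(2.40)² = 331.2 kg·m². Taking the sense of the child's angular momentum as positive, L_{child} = m v R = (25.7)(1.73)(2.40) = 106.7 kg·m²/s.
L_i = 0 + 106.7 = 106.7 kg·m²/s.
After sticking, I_f = I_p + m R² = 331.2 + (25.7)(2.40)² = 479.2 kg·m².
ω_f = L_i / I_f = 106.7 / 479.2 = 0.2227 rad/s.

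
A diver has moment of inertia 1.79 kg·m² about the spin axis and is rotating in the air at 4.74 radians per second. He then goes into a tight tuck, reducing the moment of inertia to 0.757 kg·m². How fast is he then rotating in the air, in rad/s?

No external torque acts about the spin axis, so angular momentum is conserved.
ω₂ = I₁ω₁ / I₂ = (1.790)(4.74 rad/s) / (0.7570) = 11.21 rad/s.

ω₂ ≈ 11.2 rad/s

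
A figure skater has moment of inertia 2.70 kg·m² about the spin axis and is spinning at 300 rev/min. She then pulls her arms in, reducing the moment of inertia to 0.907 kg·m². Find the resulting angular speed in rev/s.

ω₂ ≈ 14.9 rev/s

No external torque acts about the spin axis, so angular momentum is conserved.
ω₂ = I₁ω₁ / I₂ = (2.700)(300 rpm) / (0.9070) = 893.1 rpm = 14.88 rev/s.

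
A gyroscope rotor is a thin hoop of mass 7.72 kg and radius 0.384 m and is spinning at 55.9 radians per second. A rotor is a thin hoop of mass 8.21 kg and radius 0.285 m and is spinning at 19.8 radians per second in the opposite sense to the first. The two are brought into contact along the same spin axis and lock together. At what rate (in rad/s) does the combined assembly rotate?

|ω_f| ≈ 27.9 rad/s

No external torque acts about the common axis, so total angular momentum is conserved.
Moments of inertia: I_A = (7.72)(0.384)² = 1.138 kg·m²; I_B = (8.21)(0.285)² = 0.6669 kg·m².
Taking A's sense as positive: L = (1.138)(55.9) − (0.6669)(19.8) = 50.43 kg·m²·rad/s.
Combined I = 1.138 + 0.6669 = 1.805 kg·m².
ω_f = L / I = 50.43 / 1.805 = 27.94 rad/s.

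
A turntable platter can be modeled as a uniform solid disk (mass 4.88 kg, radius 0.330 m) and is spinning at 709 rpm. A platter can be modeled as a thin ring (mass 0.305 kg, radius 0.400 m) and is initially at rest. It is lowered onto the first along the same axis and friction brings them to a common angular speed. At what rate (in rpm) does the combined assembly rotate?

|ω_f| ≈ 599 rpm

No external torque acts about the common axis, so total angular momentum is conserved.
Moments of inertia: I_A = ½(4.88)(0.330)² = 0.2657 kg·m²; I_B = (0.305)(0.400)² = 0.04880 kg·m².
Taking A's sense as positive: L = (0.2657)(709) = 188.4 kg·m²·rpm.
Combined I = 0.2657 + 0.04880 = 0.3145 kg·m².
ω_f = L / I = 188.4 / 0.3145 = 599.0 rpm.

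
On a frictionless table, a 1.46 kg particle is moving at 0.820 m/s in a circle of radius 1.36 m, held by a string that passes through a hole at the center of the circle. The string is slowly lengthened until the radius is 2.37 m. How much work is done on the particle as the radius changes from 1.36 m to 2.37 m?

The only horizontal force on the mass is along the cord (radial), so it exerts no torque about the hole and angular momentum m v r is conserved.
v₂ = v₁ r₁ / r₂ = (0.820)(1.36) / (2.37) = 0.4705 m/s.
W = ΔKE = ½m(v₂² − v₁²) = -0.3292 J.

W ≈ -0.329 J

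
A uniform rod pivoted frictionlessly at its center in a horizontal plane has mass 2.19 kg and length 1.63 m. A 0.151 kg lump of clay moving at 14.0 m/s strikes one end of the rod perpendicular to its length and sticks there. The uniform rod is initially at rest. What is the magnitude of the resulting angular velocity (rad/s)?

The axle reaction passes through the pivot and exerts no torque about it; angular momentum about the pivot is conserved through the impact.
I_p = (1/12)(2.19)(1.63)² = 0.4849 kg·m². Taking the sense of the lump of clay's angular momentum as positive, L_{lump} = m v R = (0.151)(14.0)(1.63/2) = 1.723 kg·m²/s.
L_i = 0 + 1.723 = 1.723 kg·m²/s.
After sticking, I_f = I_p + m R² = 0.4849 + (0.151)(1.63/2)² = 0.5852 kg·m².
ω_f = L_i / I_f = 1.723 / 0.5852 = 2.944 rad/s.

|ω_f| ≈ 2.94 rad/s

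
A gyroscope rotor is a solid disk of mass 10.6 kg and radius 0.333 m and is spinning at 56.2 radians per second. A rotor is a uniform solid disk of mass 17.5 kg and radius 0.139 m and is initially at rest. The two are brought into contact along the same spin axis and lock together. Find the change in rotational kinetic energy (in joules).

ΔKE ≈ -207 J

The coupling torques are internal; angular momentum about the shared axis is conserved.
Moments of inertia: I_A = ½(10.6)(0.333)² = 0.5877 kg·m²; I_B = ½(17.5)(0.139)² = 0.1691 kg·m².
Taking A's sense as positive: L = (0.5877)(56.2) = 33.03 kg·m²·rad/s.
Combined I = 0.5877 + 0.1691 = 0.7568 kg·m².
ω_f = L / I = 33.03 / 0.7568 = 43.65 rad/s.
KE_i = ½ΣIω² = 928.1 J; KE_f = ½(0.7568)(43.65)² = 720.8 J.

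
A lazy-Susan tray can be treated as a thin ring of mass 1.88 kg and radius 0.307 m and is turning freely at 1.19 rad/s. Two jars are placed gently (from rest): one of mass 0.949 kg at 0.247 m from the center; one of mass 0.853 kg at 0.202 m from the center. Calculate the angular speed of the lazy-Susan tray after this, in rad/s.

The added mass arrives with no angular momentum about the center, and any external torque about the center is negligible, so the system's angular momentum is conserved.
I_p = (1.88)(0.307)² = 0.1772 kg·m².
Added inertia Σmr² = (0.949)(0.247)² + (0.853)(0.202)² = 0.09270 kg·m²; I_f = 0.1772 + 0.09270 = 0.2699 kg·m².
ω_f = I_p ω_i / I_f = (0.1772)(1.19) / 0.2699 = 0.7813 rad/s.

ω_f ≈ 0.781 rad/s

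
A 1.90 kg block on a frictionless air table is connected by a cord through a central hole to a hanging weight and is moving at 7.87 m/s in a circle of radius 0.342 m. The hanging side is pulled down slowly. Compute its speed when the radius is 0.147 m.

The only horizontal force on the mass is along the cord (radial), so it exerts no torque about the hole and angular momentum m v r is conserved.
v₂ = v₁ r₁ / r₂ = (7.87)(0.342) / (0.147) = 18.31 m/s.

v₂ ≈ 18.3 m/s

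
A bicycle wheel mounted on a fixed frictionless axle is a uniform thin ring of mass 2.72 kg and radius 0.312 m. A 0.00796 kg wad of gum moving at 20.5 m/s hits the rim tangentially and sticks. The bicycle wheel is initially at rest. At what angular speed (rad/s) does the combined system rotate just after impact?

The axle reaction passes through the axle and exerts no torque about it; angular momentum about the axle is conserved through the impact.
I_p = (2.72)(0.312)² = 0.2648 kg·m². Taking the sense of the wad of gum's angular momentum as positive, L_{wad} = m v R = (0.00796)(20.5)(0.312) = 0.05091 kg·m²/s.
L_i = 0 + 0.05091 = 0.05091 kg·m²/s.
After sticking, I_f = I_p + m R² = 0.2648 + (0.00796)(0.312)² = 0.2656 kg·m².
ω_f = L_i / I_f = 0.05091 / 0.2656 = 0.1917 rad/s.

|ω_f| ≈ 0.192 rad/s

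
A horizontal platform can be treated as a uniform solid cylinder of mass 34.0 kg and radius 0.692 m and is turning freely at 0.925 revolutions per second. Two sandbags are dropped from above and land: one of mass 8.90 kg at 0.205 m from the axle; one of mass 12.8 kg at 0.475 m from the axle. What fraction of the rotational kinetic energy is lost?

No external torque acts about the axle; L_before = L_after.
I_p = ½(34.0)(0.692)² = 8.141 kg·m².
Added inertia Σmr² = (8.90)(0.205)² + (12.8)(0.475)² = 3.262 kg·m²; I_f = 8.141 + 3.262 = 11.40 kg·m².
ω_f = I_p ω_i / I_f = (8.141)(0.925) / 11.40 = 0.6604 rev/s.
KE_i = ½(8.141)(5.812 rad/s)² = 137.5 J; KE_f = ½(11.40)(4.149)² = 98.16 J.
Fraction lost = 0.2861.

fraction ≈ 0.286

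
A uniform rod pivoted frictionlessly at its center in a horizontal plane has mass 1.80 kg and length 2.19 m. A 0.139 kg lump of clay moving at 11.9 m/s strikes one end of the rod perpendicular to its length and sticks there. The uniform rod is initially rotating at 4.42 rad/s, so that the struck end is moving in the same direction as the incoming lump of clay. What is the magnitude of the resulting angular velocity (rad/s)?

|ω_f| ≈ 5.63 rad/s

The axle reaction passes through the pivot and exerts no torque about it; angular momentum about the pivot is conserved through the impact.
I_p = (1/12)(1.80)(2.19)² = 0.7194 kg·m². Taking the sense of the lump of clay's angular momentum as positive, L_{lump} = m v R = (0.139)(11.9)(2.19/2) = 1.811 kg·m²/s.
L_i = +I_p ω_p + m v R = +(0.7194)(4.42) + 1.811 = 4.991 kg·m²/s.
After sticking, I_f = I_p + m R² = 0.7194 + (0.139)(2.19/2)² = 0.8861 kg·m².
ω_f = L_i / I_f = 4.991 / 0.8861 = 5.633 rad/s.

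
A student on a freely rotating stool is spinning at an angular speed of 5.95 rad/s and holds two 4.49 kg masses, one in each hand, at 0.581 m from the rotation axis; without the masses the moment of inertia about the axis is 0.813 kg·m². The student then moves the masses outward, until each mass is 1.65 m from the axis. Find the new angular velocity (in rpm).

ω₂ ≈ 8.65 rpm

With no external torque about the axis, L is conserved: I₁ω₁ = I₂ω₂.
I₁ = 0.813 + 2(4.49)(0.581)² = 3.844 kg·m²; I₂ = 0.813 + 2(4.49)(1.65)² = 25.26 kg·m².
ω₂ = I₁ω₁ / I₂ = (3.844)(5.95 rad/s) / (25.26) = 0.9055 rad/s = 8.647 rpm.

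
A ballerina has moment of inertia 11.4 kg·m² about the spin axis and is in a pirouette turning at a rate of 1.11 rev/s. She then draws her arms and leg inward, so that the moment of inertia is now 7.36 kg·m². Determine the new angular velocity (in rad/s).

ω₂ ≈ 10.8 rad/s

With no external torque about the axis, L is conserved: I₁ω₁ = I₂ω₂.
ω₂ = I₁ω₁ / I₂ = (11.40)(1.11 rev/s) / (7.360) = 1.719 rev/s = 10.80 rad/s.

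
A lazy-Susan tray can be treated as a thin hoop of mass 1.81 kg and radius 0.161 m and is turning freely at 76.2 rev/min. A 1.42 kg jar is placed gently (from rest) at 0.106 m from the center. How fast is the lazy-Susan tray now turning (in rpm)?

The added mass arrives with no angular momentum about the center, and any external torque about the center is negligible, so the system's angular momentum is conserved.
I_p = (1.81)(0.161)² = 0.04692 kg·m².
Added inertia Σmr² = (1.42)(0.106)² = 0.01596 kg·m²; I_f = 0.04692 + 0.01596 = 0.06287 kg·m².
ω_f = I_p ω_i / I_f = (0.04692)(76.2) / 0.06287 = 56.86 rpm.

ω_f ≈ 56.9 rpm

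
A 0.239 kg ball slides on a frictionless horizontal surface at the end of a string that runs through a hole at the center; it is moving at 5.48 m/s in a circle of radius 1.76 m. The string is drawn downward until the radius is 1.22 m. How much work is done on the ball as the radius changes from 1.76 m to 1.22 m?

The only horizontal force on the mass is along the cord (radial), so it exerts no torque about the hole and angular momentum m v r is conserved.
v₂ = v₁ r₁ / r₂ = (5.48)(1.76) / (1.22) = 7.906 m/s.
W = ΔKE = ½m(v₂² − v₁²) = 3.880 J.

W ≈ 3.88 J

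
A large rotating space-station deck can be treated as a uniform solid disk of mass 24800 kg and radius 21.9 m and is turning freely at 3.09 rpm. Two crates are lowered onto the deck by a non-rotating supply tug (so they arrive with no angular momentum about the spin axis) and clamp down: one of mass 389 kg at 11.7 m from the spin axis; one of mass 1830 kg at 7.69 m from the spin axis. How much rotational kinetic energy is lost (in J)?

energy lost ≈ 8230 J

No external torque acts about the spin axis; L_before = L_after.
I_p = ½(24800)(21.9)² = 5.947e+06 kg·m².
Added inertia Σmr² = (389)(11.7)² + (1830)(7.69)² = 1.615e+05 kg·m²; I_f = 5.947e+06 + 1.615e+05 = 6.109e+06 kg·m².
ω_f = I_p ω_i / I_f = (5.947e+06)(3.09) / 6.109e+06 = 3.008 rpm.
KE_i = ½(5.947e+06)(0.3236 rad/s)² = 3.114e+05 J; KE_f = ½(6.109e+06)(0.3150)² = 3.031e+05 J.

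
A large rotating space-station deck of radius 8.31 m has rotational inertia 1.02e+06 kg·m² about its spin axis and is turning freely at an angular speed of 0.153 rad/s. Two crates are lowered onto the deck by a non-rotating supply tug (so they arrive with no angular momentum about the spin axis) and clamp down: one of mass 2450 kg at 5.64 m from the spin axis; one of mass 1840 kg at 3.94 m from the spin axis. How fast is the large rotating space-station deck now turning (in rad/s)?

The added mass arrives with no angular momentum about the spin axis, and any external torque about the spin axis is negligible, so the system's angular momentum is conserved.
Added inertia Σmr² = (2450)(5.64)² + (1840)(3.94)² = 1.065e+05 kg·m²; I_f = 1.020e+06 + 1.065e+05 = 1.126e+06 kg·m².
ω_f = I_p ω_i / I_f = (1.020e+06)(0.153) / 1.126e+06 = 0.1385 rad/s.

ω_f ≈ 0.139 rad/s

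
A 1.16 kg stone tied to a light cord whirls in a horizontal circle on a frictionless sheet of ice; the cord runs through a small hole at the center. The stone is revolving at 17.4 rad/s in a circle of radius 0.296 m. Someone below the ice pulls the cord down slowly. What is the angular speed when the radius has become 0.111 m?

No torque about the axis ⇒ m r₁² ω₁ = m r₂² ω₂.
ω₂ = ω₁ (r₁/r₂)² = (17.4)(0.296/0.111)² = 123.7 rad/s.

ω₂ ≈ 124 rad/s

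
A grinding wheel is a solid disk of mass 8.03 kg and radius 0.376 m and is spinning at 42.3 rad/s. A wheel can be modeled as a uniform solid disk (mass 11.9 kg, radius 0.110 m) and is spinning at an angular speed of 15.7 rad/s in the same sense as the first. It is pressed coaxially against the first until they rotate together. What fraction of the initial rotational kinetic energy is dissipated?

No external torque acts about the common axis, so total angular momentum is conserved.
Moments of inertia: I_A = ½(8.03)(0.376)² = 0.5676 kg·m²; I_B = ½(11.9)(0.110)² = 0.07200 kg·m².
Taking A's sense as positive: L = (0.5676)(42.3) + (0.07200)(15.7) = 25.14 kg·m²·rad/s.
Combined I = 0.5676 + 0.07200 = 0.6396 kg·m².
ω_f = L / I = 25.14 / 0.6396 = 39.31 rad/s.
KE_i = ½ΣIω² = 516.7 J; KE_f = ½(0.6396)(39.31)² = 494.1 J.
Fraction dissipated = (KE_i − KE_f)/KE_i = 0.04375.

fraction ≈ 0.0437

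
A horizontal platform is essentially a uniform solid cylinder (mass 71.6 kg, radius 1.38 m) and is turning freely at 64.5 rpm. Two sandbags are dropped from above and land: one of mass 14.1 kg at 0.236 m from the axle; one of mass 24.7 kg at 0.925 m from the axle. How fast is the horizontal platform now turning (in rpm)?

No external torque acts about the axle; L_before = L_after.
I_p = ½(71.6)(1.38)² = 68.18 kg·m².
Added inertia Σmr² = (14.1)(0.236)² + (24.7)(0.925)² = 21.92 kg·m²; I_f = 68.18 + 21.92 = 90.10 kg·m².
ω_f = I_p ω_i / I_f = (68.18)(64.5) / 90.10 = 48.81 rpm.

ω_f ≈ 48.8 rpm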